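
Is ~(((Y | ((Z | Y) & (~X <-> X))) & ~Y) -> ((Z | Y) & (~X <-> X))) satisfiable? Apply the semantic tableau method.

Unsatisfiable

Initial set: {~(((Y | ((Z | Y) & (~X <-> X))) & ~Y) -> ((Z | Y) & (~X <-> X)))}.
~(((Y | ((Z | Y) & (~X <-> X))) & ~Y) -> ((Z | Y) & (~X <-> X))): α-rule — add ((Y | ((Z | Y) & (~X <-> X))) & ~Y), ~((Z | Y) & (~X <-> X)).
((Y | ((Z | Y) & (~X <-> X))) & ~Y): α-rule — add (Y | ((Z | Y) & (~X <-> X))), ~Y.
~((Z | Y) & (~X <-> X)): β-rule — branch into ~(Z | Y)  //  ~(~X <-> X).
  branch 1 (add ~(Z | Y)):
    ~(Z | Y): α-rule — add ~Z, ~Y.
    (Y | ((Z | Y) & (~X <-> X))): β-rule — branch into Y  //  ((Z | Y) & (~X <-> X)).
      branch 1.1 (add Y):
        × closes — contains both Y and ~Y.
      branch 1.2 (add ((Z | Y) & (~X <-> X))):
        ((Z | Y) & (~X <-> X)): α-rule — add (Z | Y), (~X <-> X).
        (Z | Y): β-rule — branch into Z  //  Y.
          branch 1.2.1 (add Z):
            × closes — contains both Z and ~Z.
          branch 1.2.2 (add Y):
            × closes — contains both Y and ~Y.
  branch 2 (add ~(~X <-> X)):
    (Y | ((Z | Y) & (~X <-> X))): β-rule — branch into Y  //  ((Z | Y) & (~X <-> X)).
      branch 2.1 (add Y):
        × closes — contains both Y and ~Y.
      branch 2.2 (add ((Z | Y) & (~X <-> X))):
        ((Z | Y) & (~X <-> X)): α-rule — add (Z | Y), (~X <-> X).
        ~(~X <-> X): β-rule — branch into ~X, ~X  //  ~~X, X.
          branch 2.2.1 (add ~X, ~X):
            (Z | Y): β-rule — branch into Z  //  Y.
              branch 2.2.1.1 (add Z):
                (~X <-> X): β-rule — branch into ~X, X  //  ~~X, ~X.
                  branch 2.2.1.1.1 (add ~X, X):
                    × closes — contains both X and ~X.
                  branch 2.2.1.1.2 (add ~~X, ~X):
                    × closes — contains both X and ~X.
              branch 2.2.1.2 (add Y):
                × closes — contains both Y and ~Y.
          branch 2.2.2 (add ~~X, X):
            (Z | Y): β-rule — branch into Z  //  Y.
              branch 2.2.2.1 (add Z):
                (~X <-> X): β-rule — branch into ~X, X  //  ~~X, ~X.
                  branch 2.2.2.1.1 (add ~X, X):
                    × closes — contains both X and ~X.
                  branch 2.2.2.1.2 (add ~~X, ~X):
                    × closes — contains both X and ~X.
              branch 2.2.2.2 (add Y):
                × closes — contains both Y and ~Y.
All 10 branches close.
Every branch closed; the formula is unsatisfiable.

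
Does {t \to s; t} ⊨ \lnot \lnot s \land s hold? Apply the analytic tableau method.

Yes

Initial set: {(t \to s); t; \lnot (\lnot \lnot s \land s)}.
(t \to s): β-rule — branch into \lnot t  //  s.
  branch 1 (add \lnot t):
    × closes — contains both t and \lnot t.
  branch 2 (add s):
    \lnot (\lnot \lnot s \land s): β-rule — branch into \lnot \lnot \lnot s  //  \lnot s.
      branch 2.1 (add \lnot \lnot \lnot s):
        \lnot \lnot \lnot s: drop double negation, giving \lnot s.
        × closes — contains both s and \lnot s.
      branch 2.2 (add \lnot s):
        × closes — contains both s and \lnot s.
All 3 branches close.
Every branch closed, so the premises entail the conclusion.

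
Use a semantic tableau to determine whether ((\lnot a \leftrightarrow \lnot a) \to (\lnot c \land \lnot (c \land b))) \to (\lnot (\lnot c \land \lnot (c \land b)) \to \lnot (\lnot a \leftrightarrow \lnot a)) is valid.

Assume the negation and expand:
Initial set: {\lnot (((\lnot a \leftrightarrow \lnot a) \to (\lnot c \land \lnot (c \land b))) \to (\lnot (\lnot c \land \lnot (c \land b)) \to \lnot (\lnot a \leftrightarrow \lnot a)))}.
\lnot (((\lnot a \leftrightarrow \lnot a) \to (\lnot c \land \lnot (c \land b))) \to (\lnot (\lnot c \land \lnot (c \land b)) \to \lnot (\lnot a \leftrightarrow \lnot a))): α-rule — add ((\lnot a \leftrightarrow \lnot a) \to (\lnot c \land \lnot (c \land b))), \lnot (\lnot (\lnot c \land \lnot (c \land b)) \to \lnot (\lnot a \leftrightarrow \lnot a)).
\lnot (\lnot (\lnot c \land \lnot (c \land b)) \to \lnot (\lnot a \leftrightarrow \lnot a)): α-rule — add \lnot (\lnot c \land \lnot (c \land b)), \lnot \lnot (\lnot a \leftrightarrow \lnot a).
((\lnot a \leftrightarrow \lnot a) \to (\lnot c \land \lnot (c \land b))): β-rule — branch into \lnot (\lnot a \leftrightarrow \lnot a)  //  (\lnot c \land \lnot (c \land b)).
  branch 1 (add \lnot (\lnot a \leftrightarrow \lnot a)):
    \lnot (\lnot c \land \lnot (c \land b)): β-rule — branch into \lnot \lnot c  //  \lnot \lnot (c \land b).
      branch 1.1 (add \lnot \lnot c):
        \lnot \lnot (\lnot a \leftrightarrow \lnot a): β-rule — branch into \lnot a, \lnot a  //  \lnot \lnot a, \lnot \lnot a.
          branch 1.1.1 (add \lnot a, \lnot a):
            \lnot (\lnot a \leftrightarrow \lnot a): β-rule — branch into \lnot a, \lnot \lnot a  //  \lnot \lnot a, \lnot a.
              branch 1.1.1.1 (add \lnot a, \lnot \lnot a):
                × closes — contains both a and \lnot a.
              branch 1.1.1.2 (add \lnot \lnot a, \lnot a):
                × closes — contains both a and \lnot a.
          branch 1.1.2 (add \lnot \lnot a, \lnot \lnot a):
            \lnot (\lnot a \leftrightarrow \lnot a): β-rule — branch into \lnot a, \lnot \lnot a  //  \lnot \lnot a, \lnot a.
              branch 1.1.2.1 (add \lnot a, \lnot \lnot a):
                × closes — contains both a and \lnot a.
              branch 1.1.2.2 (add \lnot \lnot a, \lnot a):
                × closes — contains both a and \lnot a.
      branch 1.2 (add \lnot \lnot (c \land b)):
        \lnot \lnot (c \land b): α-rule — add c, b.
        \lnot \lnot (\lnot a \leftrightarrow \lnot a): β-rule — branch into \lnot a, \lnot a  //  \lnot \lnot a, \lnot \lnot a.
          branch 1.2.1 (add \lnot a, \lnot a):
            \lnot (\lnot a \leftrightarrow \lnot a): β-rule — branch into \lnot a, \lnot \lnot a  //  \lnot \lnot a, \lnot a.
              branch 1.2.1.1 (add \lnot a, \lnot \lnot a):
                × closes — contains both a and \lnot a.
              branch 1.2.1.2 (add \lnot \lnot a, \lnot a):
                × closes — contains both a and \lnot a.
          branch 1.2.2 (add \lnot \lnot a, \lnot \lnot a):
            \lnot (\lnot a \leftrightarrow \lnot a): β-rule — branch into \lnot a, \lnot \lnot a  //  \lnot \lnot a, \lnot a.
              branch 1.2.2.1 (add \lnot a, \lnot \lnot a):
                × closes — contains both a and \lnot a.
              branch 1.2.2.2 (add \lnot \lnot a, \lnot a):
                × closes — contains both a and \lnot a.
  branch 2 (add (\lnot c \land \lnot (c \land b))):
    (\lnot c \land \lnot (c \land b)): α-rule — add \lnot c, \lnot (c \land b).
    \lnot (\lnot c \land \lnot (c \land b)): β-rule — branch into \lnot \lnot c  //  \lnot \lnot (c \land b).
      branch 2.1 (add \lnot \lnot c):
        × closes — contains both c and \lnot c.
      branch 2.2 (add \lnot \lnot (c \land b)):
        \lnot \lnot (c \land b): α-rule — add c, b.
        × closes — contains both c and \lnot c.
All 10 branches close.
Every branch closed, so the negation is unsatisfiable and the formula is valid.

Valid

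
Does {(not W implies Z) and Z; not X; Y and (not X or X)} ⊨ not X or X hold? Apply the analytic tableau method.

Yes

Initial set: {T ((not W implies Z) and Z); T not X; T (Y and (not X or X)); F (not X or X)}.
T ((not W implies Z) and Z): α-rule — add T (not W implies Z), T Z.
T (Y and (not X or X)): α-rule — add T Y, T (not X or X).
F (not X or X): α-rule — add F not X, F X.
× closes — contains both X and not X.
All 1 branch closes.
Every branch closed, so the premises entail the conclusion.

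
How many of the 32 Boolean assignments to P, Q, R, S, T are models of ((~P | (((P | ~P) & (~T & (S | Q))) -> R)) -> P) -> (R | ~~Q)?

Initial set: {(((~P | (((P | ~P) & (~T & (S | Q))) -> R)) -> P) -> (R | ~~Q))}.
(((~P | (((P | ~P) & (~T & (S | Q))) -> R)) -> P) -> (R | ~~Q)): β-rule — branch into ~((~P | (((P | ~P) & (~T & (S | Q))) -> R)) -> P)  //  (R | ~~Q).
  branch 1 (add ~((~P | (((P | ~P) & (~T & (S | Q))) -> R)) -> P)):
    ~((~P | (((P | ~P) & (~T & (S | Q))) -> R)) -> P): α-rule — add (~P | (((P | ~P) & (~T & (S | Q))) -> R)), ~P.
    (~P | (((P | ~P) & (~T & (S | Q))) -> R)): β-rule — branch into ~P  //  (((P | ~P) & (~T & (S | Q))) -> R).
      branch 1.1 (add ~P):
        ○ open, literals {P=0}.
      branch 1.2 (add (((P | ~P) & (~T & (S | Q))) -> R)):
        (((P | ~P) & (~T & (S | Q))) -> R): β-rule — branch into ~((P | ~P) & (~T & (S | Q)))  //  R.
          branch 1.2.1 (add ~((P | ~P) & (~T & (S | Q)))):
            ~((P | ~P) & (~T & (S | Q))): β-rule — branch into ~(P | ~P)  //  ~(~T & (S | Q)).
              branch 1.2.1.1 (add ~(P | ~P)):
                ~(P | ~P): α-rule — add ~P, ~~P.
                × closes — contains both P and ~P.
              branch 1.2.1.2 (add ~(~T & (S | Q))):
                ~(~T & (S | Q)): β-rule — branch into ~~T  //  ~(S | Q).
                  branch 1.2.1.2.1 (add ~~T):
                    ○ open, literals {P=0, T=1}.
                  branch 1.2.1.2.2 (add ~(S | Q)):
                    ~(S | Q): α-rule — add ~S, ~Q.
                    ○ open, literals {P=0, Q=0, S=0}.
          branch 1.2.2 (add R):
            ○ open, literals {P=0, R=1}.
  branch 2 (add (R | ~~Q)):
    (R | ~~Q): β-rule — branch into R  //  ~~Q.
      branch 2.1 (add R):
        ○ open, literals {R=1}.
      branch 2.2 (add ~~Q):
        ~~Q: drop double negation, giving Q.
        ○ open, literals {Q=1}.
1 branch closed, 6 open.
Each open branch fixes some atoms; the unmentioned ones are free. Counting distinct full assignments: branch {P=0} (Q, R, S, T) contributes 16 new; branch {P=0, T=1} (Q, R, S) contributes 0 new; branch {P=0, Q=0, S=0} (R, T) contributes 0 new; branch {P=0, R=1} (Q, S, T) contributes 0 new; branch {R=1} (P, Q, S, T) contributes 8 new; branch {Q=1} (P, R, S, T) contributes 4 new. Total: 28.

28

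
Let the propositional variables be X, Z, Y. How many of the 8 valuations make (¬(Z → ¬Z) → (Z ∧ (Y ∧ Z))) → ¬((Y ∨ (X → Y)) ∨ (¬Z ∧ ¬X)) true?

Initial set: {((¬(Z → ¬Z) → (Z ∧ (Y ∧ Z))) → ¬((Y ∨ (X → Y)) ∨ (¬Z ∧ ¬X)))}.
((¬(Z → ¬Z) → (Z ∧ (Y ∧ Z))) → ¬((Y ∨ (X → Y)) ∨ (¬Z ∧ ¬X))): β-rule — branch into ¬(¬(Z → ¬Z) → (Z ∧ (Y ∧ Z)))  //  ¬((Y ∨ (X → Y)) ∨ (¬Z ∧ ¬X)).
  branch 1 (add ¬(¬(Z → ¬Z) → (Z ∧ (Y ∧ Z)))):
    ¬(¬(Z → ¬Z) → (Z ∧ (Y ∧ Z))): α-rule — add ¬(Z → ¬Z), ¬(Z ∧ (Y ∧ Z)).
    ¬(Z → ¬Z): α-rule — add Z, ¬¬Z.
    ¬(Z ∧ (Y ∧ Z)): β-rule — branch into ¬Z  //  ¬(Y ∧ Z).
      branch 1.1 (add ¬Z):
        × closes — contains both Z and ¬Z.
      branch 1.2 (add ¬(Y ∧ Z)):
        ¬(Y ∧ Z): β-rule — branch into ¬Y  //  ¬Z.
          branch 1.2.1 (add ¬Y):
            ○ open, literals {Y=F, Z=T}.
          branch 1.2.2 (add ¬Z):
            × closes — contains both Z and ¬Z.
  branch 2 (add ¬((Y ∨ (X → Y)) ∨ (¬Z ∧ ¬X))):
    ¬((Y ∨ (X → Y)) ∨ (¬Z ∧ ¬X)): α-rule — add ¬(Y ∨ (X → Y)), ¬(¬Z ∧ ¬X).
    ¬(Y ∨ (X → Y)): α-rule — add ¬Y, ¬(X → Y).
    ¬(X → Y): α-rule — add X, ¬Y.
    ¬(¬Z ∧ ¬X): β-rule — branch into ¬¬Z  //  ¬¬X.
      branch 2.1 (add ¬¬Z):
        ○ open, literals {X=T, Y=F, Z=T}.
      branch 2.2 (add ¬¬X):
        ○ open, literals {X=T, Y=F}.
2 branches closed, 3 open.
Each open branch fixes some atoms; the unmentioned ones are free. Counting distinct full assignments: branch {Y=F, Z=T} (X) contributes 2 new; branch {X=T, Y=F, Z=T} (none free) contributes 0 new; branch {X=T, Y=F} (Z) contributes 1 new. Total: 3.

3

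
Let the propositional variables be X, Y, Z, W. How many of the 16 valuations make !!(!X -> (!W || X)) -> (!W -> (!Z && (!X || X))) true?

12

Initial set: {(!!(!X -> (!W || X)) -> (!W -> (!Z && (!X || X))))}.
(!!(!X -> (!W || X)) -> (!W -> (!Z && (!X || X)))): β-rule — branch into !!!(!X -> (!W || X))  //  (!W -> (!Z && (!X || X))).
  branch 1 (add !!!(!X -> (!W || X))):
    !!!(!X -> (!W || X)): drop double negation, giving !(!X -> (!W || X)).
    !(!X -> (!W || X)): α-rule — add !X, !(!W || X).
    !(!W || X): α-rule — add !!W, !X.
    ○ open, literals {W=true, X=false}.
  branch 2 (add (!W -> (!Z && (!X || X)))):
    (!W -> (!Z && (!X || X))): β-rule — branch into !!W  //  (!Z && (!X || X)).
      branch 2.1 (add !!W):
        ○ open, literals {W=true}.
      branch 2.2 (add (!Z && (!X || X))):
        (!Z && (!X || X)): α-rule — add !Z, (!X || X).
        (!X || X): β-rule — branch into !X  //  X.
          branch 2.2.1 (add !X):
            ○ open, literals {X=false, Z=false}.
          branch 2.2.2 (add X):
            ○ open, literals {X=true, Z=false}.
0 branches closed, 4 open.
Each open branch fixes some atoms; the unmentioned ones are free. Counting distinct full assignments: branch {W=true, X=false} (Y, Z) contributes 4 new; branch {W=true} (X, Y, Z) contributes 4 new; branch {X=false, Z=false} (Y, W) contributes 2 new; branch {X=true, Z=false} (Y, W) contributes 2 new. Total: 12.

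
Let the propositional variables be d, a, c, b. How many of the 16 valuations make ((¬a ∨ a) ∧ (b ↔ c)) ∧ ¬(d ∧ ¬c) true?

Initial set: {(((¬a ∨ a) ∧ (b ↔ c)) ∧ ¬(d ∧ ¬c))}.
(((¬a ∨ a) ∧ (b ↔ c)) ∧ ¬(d ∧ ¬c)): α-rule — add ((¬a ∨ a) ∧ (b ↔ c)), ¬(d ∧ ¬c).
((¬a ∨ a) ∧ (b ↔ c)): α-rule — add (¬a ∨ a), (b ↔ c).
¬(d ∧ ¬c): β-rule — branch into ¬d  //  ¬¬c.
  branch 1 (add ¬d):
    (¬a ∨ a): β-rule — branch into ¬a  //  a.
      branch 1.1 (add ¬a):
        (b ↔ c): β-rule — branch into b, c  //  ¬b, ¬c.
          branch 1.1.1 (add b, c):
            ○ open, literals {a=0, b=1, c=1, d=0}.
          branch 1.1.2 (add ¬b, ¬c):
            ○ open, literals {a=0, b=0, c=0, d=0}.
      branch 1.2 (add a):
        (b ↔ c): β-rule — branch into b, c  //  ¬b, ¬c.
          branch 1.2.1 (add b, c):
            ○ open, literals {a=1, b=1, c=1, d=0}.
          branch 1.2.2 (add ¬b, ¬c):
            ○ open, literals {a=1, b=0, c=0, d=0}.
  branch 2 (add ¬¬c):
    (¬a ∨ a): β-rule — branch into ¬a  //  a.
      branch 2.1 (add ¬a):
        (b ↔ c): β-rule — branch into b, c  //  ¬b, ¬c.
          branch 2.1.1 (add b, c):
            ○ open, literals {a=0, b=1, c=1}.
          branch 2.1.2 (add ¬b, ¬c):
            × closes — contains both c and ¬c.
      branch 2.2 (add a):
        (b ↔ c): β-rule — branch into b, c  //  ¬b, ¬c.
          branch 2.2.1 (add b, c):
            ○ open, literals {a=1, b=1, c=1}.
          branch 2.2.2 (add ¬b, ¬c):
            × closes — contains both c and ¬c.
2 branches closed, 6 open.
Each open branch fixes some atoms; the unmentioned ones are free. Counting distinct full assignments: branch {a=0, b=1, c=1, d=0} (none free) contributes 1 new; branch {a=0, b=0, c=0, d=0} (none free) contributes 1 new; branch {a=1, b=1, c=1, d=0} (none free) contributes 1 new; branch {a=1, b=0, c=0, d=0} (none free) contributes 1 new; branch {a=0, b=1, c=1} (d) contributes 1 new; branch {a=1, b=1, c=1} (d) contributes 1 new. Total: 6.

6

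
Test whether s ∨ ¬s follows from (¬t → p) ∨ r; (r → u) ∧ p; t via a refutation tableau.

Initial set: {((¬t → p) ∨ r); ((r → u) ∧ p); t; ¬(s ∨ ¬s)}.
((r → u) ∧ p): α-rule — add (r → u), p.
¬(s ∨ ¬s): α-rule — add ¬s, ¬¬s.
× closes — contains both s and ¬s.
All 1 branch closes.
Every branch closed, so the premises entail the conclusion.

Yes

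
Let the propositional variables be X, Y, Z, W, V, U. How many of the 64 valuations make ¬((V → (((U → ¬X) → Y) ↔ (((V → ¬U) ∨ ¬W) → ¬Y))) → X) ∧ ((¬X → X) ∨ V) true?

2

Initial set: {(¬((V → (((U → ¬X) → Y) ↔ (((V → ¬U) ∨ ¬W) → ¬Y))) → X) ∧ ((¬X → X) ∨ V))}.
(¬((V → (((U → ¬X) → Y) ↔ (((V → ¬U) ∨ ¬W) → ¬Y))) → X) ∧ ((¬X → X) ∨ V)): α-rule — add ¬((V → (((U → ¬X) → Y) ↔ (((V → ¬U) ∨ ¬W) → ¬Y))) → X), ((¬X → X) ∨ V).
¬((V → (((U → ¬X) → Y) ↔ (((V → ¬U) ∨ ¬W) → ¬Y))) → X): α-rule — add (V → (((U → ¬X) → Y) ↔ (((V → ¬U) ∨ ¬W) → ¬Y))), ¬X.
((¬X → X) ∨ V): β-rule — branch into (¬X → X)  //  V.
  branch 1 (add (¬X → X)):
    (V → (((U → ¬X) → Y) ↔ (((V → ¬U) ∨ ¬W) → ¬Y))): β-rule — branch into ¬V  //  (((U → ¬X) → Y) ↔ (((V → ¬U) ∨ ¬W) → ¬Y)).
      branch 1.1 (add ¬V):
        (¬X → X): β-rule — branch into ¬¬X  //  X.
          branch 1.1.1 (add ¬¬X):
            × closes — contains both X and ¬X.
          branch 1.1.2 (add X):
            × closes — contains both X and ¬X.
      branch 1.2 (add (((U → ¬X) → Y) ↔ (((V → ¬U) ∨ ¬W) → ¬Y))):
        (¬X → X): β-rule — branch into ¬¬X  //  X.
          branch 1.2.1 (add ¬¬X):
            × closes — contains both X and ¬X.
          branch 1.2.2 (add X):
            × closes — contains both X and ¬X.
  branch 2 (add V):
    (V → (((U → ¬X) → Y) ↔ (((V → ¬U) ∨ ¬W) → ¬Y))): β-rule — branch into ¬V  //  (((U → ¬X) → Y) ↔ (((V → ¬U) ∨ ¬W) → ¬Y)).
      branch 2.1 (add ¬V):
        × closes — contains both V and ¬V.
      branch 2.2 (add (((U → ¬X) → Y) ↔ (((V → ¬U) ∨ ¬W) → ¬Y))):
        (((U → ¬X) → Y) ↔ (((V → ¬U) ∨ ¬W) → ¬Y)): β-rule — branch into ((U → ¬X) → Y), (((V → ¬U) ∨ ¬W) → ¬Y)  //  ¬((U → ¬X) → Y), ¬(((V → ¬U) ∨ ¬W) → ¬Y).
          branch 2.2.1 (add ((U → ¬X) → Y), (((V → ¬U) ∨ ¬W) → ¬Y)):
            ((U → ¬X) → Y): β-rule — branch into ¬(U → ¬X)  //  Y.
              branch 2.2.1.1 (add ¬(U → ¬X)):
                ¬(U → ¬X): α-rule — add U, ¬¬X.
                × closes — contains both X and ¬X.
              branch 2.2.1.2 (add Y):
                (((V → ¬U) ∨ ¬W) → ¬Y): β-rule — branch into ¬((V → ¬U) ∨ ¬W)  //  ¬Y.
                  branch 2.2.1.2.1 (add ¬((V → ¬U) ∨ ¬W)):
                    ¬((V → ¬U) ∨ ¬W): α-rule — add ¬(V → ¬U), ¬¬W.
                    ¬(V → ¬U): α-rule — add V, ¬¬U.
                    ○ open, literals {U=1, V=1, W=1, X=0, Y=1}.
                  branch 2.2.1.2.2 (add ¬Y):
                    × closes — contains both Y and ¬Y.
          branch 2.2.2 (add ¬((U → ¬X) → Y), ¬(((V → ¬U) ∨ ¬W) → ¬Y)):
            ¬((U → ¬X) → Y): α-rule — add (U → ¬X), ¬Y.
            ¬(((V → ¬U) ∨ ¬W) → ¬Y): α-rule — add ((V → ¬U) ∨ ¬W), ¬¬Y.
            × closes — contains both Y and ¬Y.
8 branches closed, 1 open.
Each open branch fixes some atoms; the unmentioned ones are free. Counting distinct full assignments: branch {U=1, V=1, W=1, X=0, Y=1} (Z) contributes 2 new. Total: 2.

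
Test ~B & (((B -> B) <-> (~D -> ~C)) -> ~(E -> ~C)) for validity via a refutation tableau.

Not valid

Assume the negation and expand:
Initial set: {~(~B & (((B -> B) <-> (~D -> ~C)) -> ~(E -> ~C)))}.
~(~B & (((B -> B) <-> (~D -> ~C)) -> ~(E -> ~C))): β-rule — branch into ~~B  //  ~(((B -> B) <-> (~D -> ~C)) -> ~(E -> ~C)).
  branch 1 (add ~~B):
    ○ open, literals {B=true}.
  branch 2 (add ~(((B -> B) <-> (~D -> ~C)) -> ~(E -> ~C))):
    ~(((B -> B) <-> (~D -> ~C)) -> ~(E -> ~C)): α-rule — add ((B -> B) <-> (~D -> ~C)), ~~(E -> ~C).
    ((B -> B) <-> (~D -> ~C)): β-rule — branch into (B -> B), (~D -> ~C)  //  ~(B -> B), ~(~D -> ~C).
      branch 2.1 (add (B -> B), (~D -> ~C)):
        ~~(E -> ~C): β-rule — branch into ~E  //  ~C.
          branch 2.1.1 (add ~E):
            (B -> B): β-rule — branch into ~B  //  B.
              branch 2.1.1.1 (add ~B):
                (~D -> ~C): β-rule — branch into ~~D  //  ~C.
                  branch 2.1.1.1.1 (add ~~D):
                    ○ open, literals {B=false, D=true, E=false}.
                  branch 2.1.1.1.2 (add ~C):
                    ○ open, literals {B=false, C=false, E=false}.
              branch 2.1.1.2 (add B):
                (~D -> ~C): β-rule — branch into ~~D  //  ~C.
                  branch 2.1.1.2.1 (add ~~D):
                    ○ open, literals {B=true, D=true, E=false}.
                  branch 2.1.1.2.2 (add ~C):
                    ○ open, literals {B=true, C=false, E=false}.
          branch 2.1.2 (add ~C):
            (B -> B): β-rule — branch into ~B  //  B.
              branch 2.1.2.1 (add ~B):
                (~D -> ~C): β-rule — branch into ~~D  //  ~C.
                  branch 2.1.2.1.1 (add ~~D):
                    ○ open, literals {B=false, C=false, D=true}.
                  branch 2.1.2.1.2 (add ~C):
                    ○ open, literals {B=false, C=false}.
              branch 2.1.2.2 (add B):
                (~D -> ~C): β-rule — branch into ~~D  //  ~C.
                  branch 2.1.2.2.1 (add ~~D):
                    ○ open, literals {B=true, C=false, D=true}.
                  branch 2.1.2.2.2 (add ~C):
                    ○ open, literals {B=true, C=false}.
      branch 2.2 (add ~(B -> B), ~(~D -> ~C)):
        ~(B -> B): α-rule — add B, ~B.
        × closes — contains both B and ~B.
1 branch closed, 9 open.
An open branch gives a countermodel: B=true (unmentioned atoms arbitrary); under it the original formula is false.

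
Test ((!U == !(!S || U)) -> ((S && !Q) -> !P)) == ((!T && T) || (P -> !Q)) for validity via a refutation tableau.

Not valid

Assume the negation and expand:
Initial set: {!(((!U == !(!S || U)) -> ((S && !Q) -> !P)) == ((!T && T) || (P -> !Q)))}.
!(((!U == !(!S || U)) -> ((S && !Q) -> !P)) == ((!T && T) || (P -> !Q))): β-rule — branch into ((!U == !(!S || U)) -> ((S && !Q) -> !P)), !((!T && T) || (P -> !Q))  //  !((!U == !(!S || U)) -> ((S && !Q) -> !P)), ((!T && T) || (P -> !Q)).
  branch 1 (add ((!U == !(!S || U)) -> ((S && !Q) -> !P)), !((!T && T) || (P -> !Q))):
    !((!T && T) || (P -> !Q)): α-rule — add !(!T && T), !(P -> !Q).
    !(P -> !Q): α-rule — add P, !!Q.
    ((!U == !(!S || U)) -> ((S && !Q) -> !P)): β-rule — branch into !(!U == !(!S || U))  //  ((S && !Q) -> !P).
      branch 1.1 (add !(!U == !(!S || U))):
        !(!T && T): β-rule — branch into !!T  //  !T.
          branch 1.1.1 (add !!T):
            !(!U == !(!S || U)): β-rule — branch into !U, !!(!S || U)  //  !!U, !(!S || U).
              branch 1.1.1.1 (add !U, !!(!S || U)):
                !!(!S || U): β-rule — branch into !S  //  U.
                  branch 1.1.1.1.1 (add !S):
                    ○ open, literals {P=true, Q=true, S=false, T=true, U=false}.
                  branch 1.1.1.1.2 (add U):
                    × closes — contains both U and !U.
              branch 1.1.1.2 (add !!U, !(!S || U)):
                !(!S || U): α-rule — add !!S, !U.
                × closes — contains both U and !U.
          branch 1.1.2 (add !T):
            !(!U == !(!S || U)): β-rule — branch into !U, !!(!S || U)  //  !!U, !(!S || U).
              branch 1.1.2.1 (add !U, !!(!S || U)):
                !!(!S || U): β-rule — branch into !S  //  U.
                  branch 1.1.2.1.1 (add !S):
                    ○ open, literals {P=true, Q=true, S=false, T=false, U=false}.
                  branch 1.1.2.1.2 (add U):
                    × closes — contains both U and !U.
              branch 1.1.2.2 (add !!U, !(!S || U)):
                !(!S || U): α-rule — add !!S, !U.
                × closes — contains both U and !U.
      branch 1.2 (add ((S && !Q) -> !P)):
        !(!T && T): β-rule — branch into !!T  //  !T.
          branch 1.2.1 (add !!T):
            ((S && !Q) -> !P): β-rule — branch into !(S && !Q)  //  !P.
              branch 1.2.1.1 (add !(S && !Q)):
                !(S && !Q): β-rule — branch into !S  //  !!Q.
                  branch 1.2.1.1.1 (add !S):
                    ○ open, literals {P=true, Q=true, S=false, T=true}.
                  branch 1.2.1.1.2 (add !!Q):
                    ○ open, literals {P=true, Q=true, T=true}.
              branch 1.2.1.2 (add !P):
                × closes — contains both P and !P.
          branch 1.2.2 (add !T):
            ((S && !Q) -> !P): β-rule — branch into !(S && !Q)  //  !P.
              branch 1.2.2.1 (add !(S && !Q)):
                !(S && !Q): β-rule — branch into !S  //  !!Q.
                  branch 1.2.2.1.1 (add !S):
                    ○ open, literals {P=true, Q=true, S=false, T=false}.
                  branch 1.2.2.1.2 (add !!Q):
                    ○ open, literals {P=true, Q=true, T=false}.
              branch 1.2.2.2 (add !P):
                × closes — contains both P and !P.
  branch 2 (add !((!U == !(!S || U)) -> ((S && !Q) -> !P)), ((!T && T) || (P -> !Q))):
    !((!U == !(!S || U)) -> ((S && !Q) -> !P)): α-rule — add (!U == !(!S || U)), !((S && !Q) -> !P).
    !((S && !Q) -> !P): α-rule — add (S && !Q), !!P.
    (S && !Q): α-rule — add S, !Q.
    ((!T && T) || (P -> !Q)): β-rule — branch into (!T && T)  //  (P -> !Q).
      branch 2.1 (add (!T && T)):
        (!T && T): α-rule — add !T, T.
        × closes — contains both T and !T.
      branch 2.2 (add (P -> !Q)):
        (!U == !(!S || U)): β-rule — branch into !U, !(!S || U)  //  !!U, !!(!S || U).
          branch 2.2.1 (add !U, !(!S || U)):
            !(!S || U): α-rule — add !!S, !U.
            (P -> !Q): β-rule — branch into !P  //  !Q.
              branch 2.2.1.1 (add !P):
                × closes — contains both P and !P.
              branch 2.2.1.2 (add !Q):
                ○ open, literals {P=true, Q=false, S=true, U=false}.
          branch 2.2.2 (add !!U, !!(!S || U)):
            (P -> !Q): β-rule — branch into !P  //  !Q.
              branch 2.2.2.1 (add !P):
                × closes — contains both P and !P.
              branch 2.2.2.2 (add !Q):
                !!(!S || U): β-rule — branch into !S  //  U.
                  branch 2.2.2.2.1 (add !S):
                    × closes — contains both S and !S.
                  branch 2.2.2.2.2 (add U):
                    ○ open, literals {P=true, Q=false, S=true, U=true}.
10 branches closed, 8 open.
An open branch gives a countermodel: P=true, Q=true, S=false, T=true, U=false (unmentioned atoms arbitrary); under it the original formula is false.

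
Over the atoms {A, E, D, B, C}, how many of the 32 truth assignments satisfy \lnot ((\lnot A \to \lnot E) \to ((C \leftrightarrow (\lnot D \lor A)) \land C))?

14

Initial set: {T \lnot ((\lnot A \to \lnot E) \to ((C \leftrightarrow (\lnot D \lor A)) \land C))}.
T \lnot ((\lnot A \to \lnot E) \to ((C \leftrightarrow (\lnot D \lor A)) \land C)): α-rule — add T (\lnot A \to \lnot E), F ((C \leftrightarrow (\lnot D \lor A)) \land C).
T (\lnot A \to \lnot E): β-rule — branch into F \lnot A  //  T \lnot E.
  branch 1 (add F \lnot A):
    F ((C \leftrightarrow (\lnot D \lor A)) \land C): β-rule — branch into F (C \leftrightarrow (\lnot D \lor A))  //  F C.
      branch 1.1 (add F (C \leftrightarrow (\lnot D \lor A))):
        F (C \leftrightarrow (\lnot D \lor A)): β-rule — branch into T C, F (\lnot D \lor A)  //  F C, T (\lnot D \lor A).
          branch 1.1.1 (add T C, F (\lnot D \lor A)):
            F (\lnot D \lor A): α-rule — add F \lnot D, F A.
            × closes — contains both A and \lnot A.
          branch 1.1.2 (add F C, T (\lnot D \lor A)):
            T (\lnot D \lor A): β-rule — branch into T \lnot D  //  T A.
              branch 1.1.2.1 (add T \lnot D):
                ○ open, literals {A=true, C=false, D=false}.
              branch 1.1.2.2 (add T A):
                ○ open, literals {A=true, C=false}.
      branch 1.2 (add F C):
        ○ open, literals {A=true, C=false}.
  branch 2 (add T \lnot E):
    F ((C \leftrightarrow (\lnot D \lor A)) \land C): β-rule — branch into F (C \leftrightarrow (\lnot D \lor A))  //  F C.
      branch 2.1 (add F (C \leftrightarrow (\lnot D \lor A))):
        F (C \leftrightarrow (\lnot D \lor A)): β-rule — branch into T C, F (\lnot D \lor A)  //  F C, T (\lnot D \lor A).
          branch 2.1.1 (add T C, F (\lnot D \lor A)):
            F (\lnot D \lor A): α-rule — add F \lnot D, F A.
            ○ open, literals {A=false, C=true, D=true, E=false}.
          branch 2.1.2 (add F C, T (\lnot D \lor A)):
            T (\lnot D \lor A): β-rule — branch into T \lnot D  //  T A.
              branch 2.1.2.1 (add T \lnot D):
                ○ open, literals {C=false, D=false, E=false}.
              branch 2.1.2.2 (add T A):
                ○ open, literals {A=true, C=false, E=false}.
      branch 2.2 (add F C):
        ○ open, literals {C=false, E=false}.
1 branch closed, 7 open.
Each open branch fixes some atoms; the unmentioned ones are free. Counting distinct full assignments: branch {A=true, C=false, D=false} (E, B) contributes 4 new; branch {A=true, C=false} (E, D, B) contributes 4 new; branch {A=true, C=false} (E, D, B) contributes 0 new; branch {A=false, C=true, D=true, E=false} (B) contributes 2 new; branch {C=false, D=false, E=false} (A, B) contributes 2 new; branch {A=true, C=false, E=false} (D, B) contributes 0 new; branch {C=false, E=false} (A, D, B) contributes 2 new. Total: 14.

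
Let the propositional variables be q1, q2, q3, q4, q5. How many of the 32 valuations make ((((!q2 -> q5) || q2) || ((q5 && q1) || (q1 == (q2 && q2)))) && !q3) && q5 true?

Initial set: {T (((((!q2 -> q5) || q2) || ((q5 && q1) || (q1 == (q2 && q2)))) && !q3) && q5)}.
T (((((!q2 -> q5) || q2) || ((q5 && q1) || (q1 == (q2 && q2)))) && !q3) && q5): α-rule — add T ((((!q2 -> q5) || q2) || ((q5 && q1) || (q1 == (q2 && q2)))) && !q3), T q5.
T ((((!q2 -> q5) || q2) || ((q5 && q1) || (q1 == (q2 && q2)))) && !q3): α-rule — add T (((!q2 -> q5) || q2) || ((q5 && q1) || (q1 == (q2 && q2)))), T !q3.
T (((!q2 -> q5) || q2) || ((q5 && q1) || (q1 == (q2 && q2)))): β-rule — branch into T ((!q2 -> q5) || q2)  //  T ((q5 && q1) || (q1 == (q2 && q2))).
  branch 1 (add T ((!q2 -> q5) || q2)):
    T ((!q2 -> q5) || q2): β-rule — branch into T (!q2 -> q5)  //  T q2.
      branch 1.1 (add T (!q2 -> q5)):
        T (!q2 -> q5): β-rule — branch into F !q2  //  T q5.
          branch 1.1.1 (add F !q2):
            ○ open, literals {q2=true, q3=false, q5=true}.
          branch 1.1.2 (add T q5):
            ○ open, literals {q3=false, q5=true}.
      branch 1.2 (add T q2):
        ○ open, literals {q2=true, q3=false, q5=true}.
  branch 2 (add T ((q5 && q1) || (q1 == (q2 && q2)))):
    T ((q5 && q1) || (q1 == (q2 && q2))): β-rule — branch into T (q5 && q1)  //  T (q1 == (q2 && q2)).
      branch 2.1 (add T (q5 && q1)):
        T (q5 && q1): α-rule — add T q5, T q1.
        ○ open, literals {q1=true, q3=false, q5=true}.
      branch 2.2 (add T (q1 == (q2 && q2))):
        T (q1 == (q2 && q2)): β-rule — branch into T q1, T (q2 && q2)  //  F q1, F (q2 && q2).
          branch 2.2.1 (add T q1, T (q2 && q2)):
            T (q2 && q2): α-rule — add T q2, T q2.
            ○ open, literals {q1=true, q2=true, q3=false, q5=true}.
          branch 2.2.2 (add F q1, F (q2 && q2)):
            F (q2 && q2): β-rule — branch into F q2  //  F q2.
              branch 2.2.2.1 (add F q2):
                ○ open, literals {q1=false, q2=false, q3=false, q5=true}.
              branch 2.2.2.2 (add F q2):
                ○ open, literals {q1=false, q2=false, q3=false, q5=true}.
0 branches closed, 7 open.
Each open branch fixes some atoms; the unmentioned ones are free. Counting distinct full assignments: branch {q2=true, q3=false, q5=true} (q1, q4) contributes 4 new; branch {q3=false, q5=true} (q1, q2, q4) contributes 4 new; branch {q2=true, q3=false, q5=true} (q1, q4) contributes 0 new; branch {q1=true, q3=false, q5=true} (q2, q4) contributes 0 new; branch {q1=true, q2=true, q3=false, q5=true} (q4) contributes 0 new; branch {q1=false, q2=false, q3=false, q5=true} (q4) contributes 0 new; branch {q1=false, q2=false, q3=false, q5=true} (q4) contributes 0 new. Total: 8.

8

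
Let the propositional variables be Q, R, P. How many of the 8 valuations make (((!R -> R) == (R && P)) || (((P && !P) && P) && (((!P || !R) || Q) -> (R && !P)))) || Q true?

Initial set: {((((!R -> R) == (R && P)) || (((P && !P) && P) && (((!P || !R) || Q) -> (R && !P)))) || Q)}.
((((!R -> R) == (R && P)) || (((P && !P) && P) && (((!P || !R) || Q) -> (R && !P)))) || Q): β-rule — branch into (((!R -> R) == (R && P)) || (((P && !P) && P) && (((!P || !R) || Q) -> (R && !P))))  //  Q.
  branch 1 (add (((!R -> R) == (R && P)) || (((P && !P) && P) && (((!P || !R) || Q) -> (R && !P))))):
    (((!R -> R) == (R && P)) || (((P && !P) && P) && (((!P || !R) || Q) -> (R && !P)))): β-rule — branch into ((!R -> R) == (R && P))  //  (((P && !P) && P) && (((!P || !R) || Q) -> (R && !P))).
      branch 1.1 (add ((!R -> R) == (R && P))):
        ((!R -> R) == (R && P)): β-rule — branch into (!R -> R), (R && P)  //  !(!R -> R), !(R && P).
          branch 1.1.1 (add (!R -> R), (R && P)):
            (R && P): α-rule — add R, P.
            (!R -> R): β-rule — branch into !!R  //  R.
              branch 1.1.1.1 (add !!R):
                ○ open, literals {P=T, R=T}.
              branch 1.1.1.2 (add R):
                ○ open, literals {P=T, R=T}.
          branch 1.1.2 (add !(!R -> R), !(R && P)):
            !(!R -> R): α-rule — add !R, !R.
            !(R && P): β-rule — branch into !R  //  !P.
              branch 1.1.2.1 (add !R):
                ○ open, literals {R=F}.
              branch 1.1.2.2 (add !P):
                ○ open, literals {P=F, R=F}.
      branch 1.2 (add (((P && !P) && P) && (((!P || !R) || Q) -> (R && !P)))):
        (((P && !P) && P) && (((!P || !R) || Q) -> (R && !P))): α-rule — add ((P && !P) && P), (((!P || !R) || Q) -> (R && !P)).
        ((P && !P) && P): α-rule — add (P && !P), P.
        (P && !P): α-rule — add P, !P.
        × closes — contains both P and !P.
  branch 2 (add Q):
    ○ open, literals {Q=T}.
1 branch closed, 5 open.
Each open branch fixes some atoms; the unmentioned ones are free. Counting distinct full assignments: branch {P=T, R=T} (Q) contributes 2 new; branch {P=T, R=T} (Q) contributes 0 new; branch {R=F} (Q, P) contributes 4 new; branch {P=F, R=F} (Q) contributes 0 new; branch {Q=T} (R, P) contributes 1 new. Total: 7.

7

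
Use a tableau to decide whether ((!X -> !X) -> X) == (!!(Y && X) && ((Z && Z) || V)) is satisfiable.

Satisfiable

Initial set: {(((!X -> !X) -> X) == (!!(Y && X) && ((Z && Z) || V)))}.
(((!X -> !X) -> X) == (!!(Y && X) && ((Z && Z) || V))): β-rule — branch into ((!X -> !X) -> X), (!!(Y && X) && ((Z && Z) || V))  //  !((!X -> !X) -> X), !(!!(Y && X) && ((Z && Z) || V)).
  branch 1 (add ((!X -> !X) -> X), (!!(Y && X) && ((Z && Z) || V))):
    (!!(Y && X) && ((Z && Z) || V)): α-rule — add !!(Y && X), ((Z && Z) || V).
    !!(Y && X): drop double negation, giving (Y && X).
    (Y && X): α-rule — add Y, X.
    ((!X -> !X) -> X): β-rule — branch into !(!X -> !X)  //  X.
      branch 1.1 (add !(!X -> !X)):
        !(!X -> !X): α-rule — add !X, !!X.
        × closes — contains both X and !X.
      branch 1.2 (add X):
        ((Z && Z) || V): β-rule — branch into (Z && Z)  //  V.
          branch 1.2.1 (add (Z && Z)):
            (Z && Z): α-rule — add Z, Z.
            ○ open, literals {X=true, Y=true, Z=true}.
          branch 1.2.2 (add V):
            ○ open, literals {V=true, X=true, Y=true}.
  branch 2 (add !((!X -> !X) -> X), !(!!(Y && X) && ((Z && Z) || V))):
    !((!X -> !X) -> X): α-rule — add (!X -> !X), !X.
    !(!!(Y && X) && ((Z && Z) || V)): β-rule — branch into !!!(Y && X)  //  !((Z && Z) || V).
      branch 2.1 (add !!!(Y && X)):
        !!!(Y && X): drop double negation, giving !(Y && X).
        (!X -> !X): β-rule — branch into !!X  //  !X.
          branch 2.1.1 (add !!X):
            × closes — contains both X and !X.
          branch 2.1.2 (add !X):
            !(Y && X): β-rule — branch into !Y  //  !X.
              branch 2.1.2.1 (add !Y):
                ○ open, literals {X=false, Y=false}.
              branch 2.1.2.2 (add !X):
                ○ open, literals {X=false}.
      branch 2.2 (add !((Z && Z) || V)):
        !((Z && Z) || V): α-rule — add !(Z && Z), !V.
        (!X -> !X): β-rule — branch into !!X  //  !X.
          branch 2.2.1 (add !!X):
            × closes — contains both X and !X.
          branch 2.2.2 (add !X):
            !(Z && Z): β-rule — branch into !Z  //  !Z.
              branch 2.2.2.1 (add !Z):
                ○ open, literals {V=false, X=false, Z=false}.
              branch 2.2.2.2 (add !Z):
                ○ open, literals {V=false, X=false, Z=false}.
3 branches closed, 6 open.
An open branch gives a satisfying assignment: X=true, Y=true, Z=true.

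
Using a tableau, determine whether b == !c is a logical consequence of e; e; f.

Initial set: {T e; T e; T f; F (b == !c)}.
F (b == !c): β-rule — branch into T b, F !c  //  F b, T !c.
  branch 1 (add T b, F !c):
    ○ open, literals {b=T, c=T, e=T, f=T}.
  branch 2 (add F b, T !c):
    ○ open, literals {b=F, c=F, e=T, f=T}.
0 branches closed, 2 open.
An open branch gives a countermodel: b=T, c=T, e=T, f=T (unmentioned atoms arbitrary); the premises hold there but the conclusion fails.

No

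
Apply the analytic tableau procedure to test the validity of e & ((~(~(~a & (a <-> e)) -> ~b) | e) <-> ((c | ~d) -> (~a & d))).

Not valid

Assume the negation and expand:
Initial set: {~(e & ((~(~(~a & (a <-> e)) -> ~b) | e) <-> ((c | ~d) -> (~a & d))))}.
~(e & ((~(~(~a & (a <-> e)) -> ~b) | e) <-> ((c | ~d) -> (~a & d)))): β-rule — branch into ~e  //  ~((~(~(~a & (a <-> e)) -> ~b) | e) <-> ((c | ~d) -> (~a & d))).
  branch 1 (add ~e):
    ○ open, literals {e=0}.
  branch 2 (add ~((~(~(~a & (a <-> e)) -> ~b) | e) <-> ((c | ~d) -> (~a & d)))):
    ~((~(~(~a & (a <-> e)) -> ~b) | e) <-> ((c | ~d) -> (~a & d))): β-rule — branch into (~(~(~a & (a <-> e)) -> ~b) | e), ~((c | ~d) -> (~a & d))  //  ~(~(~(~a & (a <-> e)) -> ~b) | e), ((c | ~d) -> (~a & d)).
      branch 2.1 (add (~(~(~a & (a <-> e)) -> ~b) | e), ~((c | ~d) -> (~a & d))):
        ~((c | ~d) -> (~a & d)): α-rule — add (c | ~d), ~(~a & d).
        (~(~(~a & (a <-> e)) -> ~b) | e): β-rule — branch into ~(~(~a & (a <-> e)) -> ~b)  //  e.
          branch 2.1.1 (add ~(~(~a & (a <-> e)) -> ~b)):
            ~(~(~a & (a <-> e)) -> ~b): α-rule — add ~(~a & (a <-> e)), ~~b.
            (c | ~d): β-rule — branch into c  //  ~d.
              branch 2.1.1.1 (add c):
                ~(~a & d): β-rule — branch into ~~a  //  ~d.
                  branch 2.1.1.1.1 (add ~~a):
                    ~(~a & (a <-> e)): β-rule — branch into ~~a  //  ~(a <-> e).
                      branch 2.1.1.1.1.1 (add ~~a):
                        ○ open, literals {a=1, b=1, c=1}.
                      branch 2.1.1.1.1.2 (add ~(a <-> e)):
                        ~(a <-> e): β-rule — branch into a, ~e  //  ~a, e.
                          branch 2.1.1.1.1.2.1 (add a, ~e):
                            ○ open, literals {a=1, b=1, c=1, e=0}.
                          branch 2.1.1.1.1.2.2 (add ~a, e):
                            × closes — contains both a and ~a.
                  branch 2.1.1.1.2 (add ~d):
                    ~(~a & (a <-> e)): β-rule — branch into ~~a  //  ~(a <-> e).
                      branch 2.1.1.1.2.1 (add ~~a):
                        ○ open, literals {a=1, b=1, c=1, d=0}.
                      branch 2.1.1.1.2.2 (add ~(a <-> e)):
                        ~(a <-> e): β-rule — branch into a, ~e  //  ~a, e.
                          branch 2.1.1.1.2.2.1 (add a, ~e):
                            ○ open, literals {a=1, b=1, c=1, d=0, e=0}.
                          branch 2.1.1.1.2.2.2 (add ~a, e):
                            ○ open, literals {a=0, b=1, c=1, d=0, e=1}.
              branch 2.1.1.2 (add ~d):
                ~(~a & d): β-rule — branch into ~~a  //  ~d.
                  branch 2.1.1.2.1 (add ~~a):
                    ~(~a & (a <-> e)): β-rule — branch into ~~a  //  ~(a <-> e).
                      branch 2.1.1.2.1.1 (add ~~a):
                        ○ open, literals {a=1, b=1, d=0}.
                      branch 2.1.1.2.1.2 (add ~(a <-> e)):
                        ~(a <-> e): β-rule — branch into a, ~e  //  ~a, e.
                          branch 2.1.1.2.1.2.1 (add a, ~e):
                            ○ open, literals {a=1, b=1, d=0, e=0}.
                          branch 2.1.1.2.1.2.2 (add ~a, e):
                            × closes — contains both a and ~a.
                  branch 2.1.1.2.2 (add ~d):
                    ~(~a & (a <-> e)): β-rule — branch into ~~a  //  ~(a <-> e).
                      branch 2.1.1.2.2.1 (add ~~a):
                        ○ open, literals {a=1, b=1, d=0}.
                      branch 2.1.1.2.2.2 (add ~(a <-> e)):
                        ~(a <-> e): β-rule — branch into a, ~e  //  ~a, e.
                          branch 2.1.1.2.2.2.1 (add a, ~e):
                            ○ open, literals {a=1, b=1, d=0, e=0}.
                          branch 2.1.1.2.2.2.2 (add ~a, e):
                            ○ open, literals {a=0, b=1, d=0, e=1}.
          branch 2.1.2 (add e):
            (c | ~d): β-rule — branch into c  //  ~d.
              branch 2.1.2.1 (add c):
                ~(~a & d): β-rule — branch into ~~a  //  ~d.
                  branch 2.1.2.1.1 (add ~~a):
                    ○ open, literals {a=1, c=1, e=1}.
                  branch 2.1.2.1.2 (add ~d):
                    ○ open, literals {c=1, d=0, e=1}.
              branch 2.1.2.2 (add ~d):
                ~(~a & d): β-rule — branch into ~~a  //  ~d.
                  branch 2.1.2.2.1 (add ~~a):
                    ○ open, literals {a=1, d=0, e=1}.
                  branch 2.1.2.2.2 (add ~d):
                    ○ open, literals {d=0, e=1}.
      branch 2.2 (add ~(~(~(~a & (a <-> e)) -> ~b) | e), ((c | ~d) -> (~a & d))):
        ~(~(~(~a & (a <-> e)) -> ~b) | e): α-rule — add ~~(~(~a & (a <-> e)) -> ~b), ~e.
        ((c | ~d) -> (~a & d)): β-rule — branch into ~(c | ~d)  //  (~a & d).
          branch 2.2.1 (add ~(c | ~d)):
            ~(c | ~d): α-rule — add ~c, ~~d.
            ~~(~(~a & (a <-> e)) -> ~b): β-rule — branch into ~~(~a & (a <-> e))  //  ~b.
              branch 2.2.1.1 (add ~~(~a & (a <-> e))):
                ~~(~a & (a <-> e)): α-rule — add ~a, (a <-> e).
                (a <-> e): β-rule — branch into a, e  //  ~a, ~e.
                  branch 2.2.1.1.1 (add a, e):
                    × closes — contains both a and ~a.
                  branch 2.2.1.1.2 (add ~a, ~e):
                    ○ open, literals {a=0, c=0, d=1, e=0}.
              branch 2.2.1.2 (add ~b):
                ○ open, literals {b=0, c=0, d=1, e=0}.
          branch 2.2.2 (add (~a & d)):
            (~a & d): α-rule — add ~a, d.
            ~~(~(~a & (a <-> e)) -> ~b): β-rule — branch into ~~(~a & (a <-> e))  //  ~b.
              branch 2.2.2.1 (add ~~(~a & (a <-> e))):
                ~~(~a & (a <-> e)): α-rule — add ~a, (a <-> e).
                (a <-> e): β-rule — branch into a, e  //  ~a, ~e.
                  branch 2.2.2.1.1 (add a, e):
                    × closes — contains both a and ~a.
                  branch 2.2.2.1.2 (add ~a, ~e):
                    ○ open, literals {a=0, d=1, e=0}.
              branch 2.2.2.2 (add ~b):
                ○ open, literals {a=0, b=0, d=1, e=0}.
4 branches closed, 19 open.
An open branch gives a countermodel: e=0 (unmentioned atoms arbitrary); under it the original formula is false.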